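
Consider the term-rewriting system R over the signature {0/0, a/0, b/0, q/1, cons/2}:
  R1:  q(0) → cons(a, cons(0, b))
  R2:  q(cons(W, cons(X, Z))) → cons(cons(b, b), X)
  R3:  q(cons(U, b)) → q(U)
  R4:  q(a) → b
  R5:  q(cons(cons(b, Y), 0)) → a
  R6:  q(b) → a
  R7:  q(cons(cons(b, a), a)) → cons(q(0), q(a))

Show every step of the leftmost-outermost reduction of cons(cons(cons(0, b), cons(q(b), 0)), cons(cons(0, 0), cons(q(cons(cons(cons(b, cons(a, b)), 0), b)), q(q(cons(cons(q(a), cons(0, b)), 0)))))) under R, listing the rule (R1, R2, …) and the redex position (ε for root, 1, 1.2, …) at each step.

1. cons(cons(cons(0, b), cons(q(b), 0)), cons(cons(0, 0), cons(q(cons(cons(cons(b, cons(a, b)), 0), b)), q(q(cons(cons(q(a), cons(0, b)), 0))))))  →  cons(cons(cons(0, b), cons(a, 0)), cons(cons(0, 0), cons(q(cons(cons(cons(b, cons(a, b)), 0), b)), q(q(cons(cons(q(a), cons(0, b)), 0))))))   [R6 at 1.2.1]
2. cons(cons(cons(0, b), cons(a, 0)), cons(cons(0, 0), cons(q(cons(cons(cons(b, cons(a, b)), 0), b)), q(q(cons(cons(q(a), cons(0, b)), 0))))))  →  cons(cons(cons(0, b), cons(a, 0)), cons(cons(0, 0), cons(q(cons(cons(b, cons(a, b)), 0)), q(q(cons(cons(q(a), cons(0, b)), 0))))))   [R3 at 2.2.1]
3. cons(cons(cons(0, b), cons(a, 0)), cons(cons(0, 0), cons(q(cons(cons(b, cons(a, b)), 0)), q(q(cons(cons(q(a), cons(0, b)), 0))))))  →  cons(cons(cons(0, b), cons(a, 0)), cons(cons(0, 0), cons(a, q(q(cons(cons(q(a), cons(0, b)), 0))))))   [R5 at 2.2.1]
4. cons(cons(cons(0, b), cons(a, 0)), cons(cons(0, 0), cons(a, q(q(cons(cons(q(a), cons(0, b)), 0))))))  →  cons(cons(cons(0, b), cons(a, 0)), cons(cons(0, 0), cons(a, q(q(cons(cons(b, cons(0, b)), 0))))))   [R4 at 2.2.2.1.1.1.1]
5. cons(cons(cons(0, b), cons(a, 0)), cons(cons(0, 0), cons(a, q(q(cons(cons(b, cons(0, b)), 0))))))  →  cons(cons(cons(0, b), cons(a, 0)), cons(cons(0, 0), cons(a, q(a))))   [R5 at 2.2.2.1]
6. cons(cons(cons(0, b), cons(a, 0)), cons(cons(0, 0), cons(a, q(a))))  →  cons(cons(cons(0, b), cons(a, 0)), cons(cons(0, 0), cons(a, b)))   [R4 at 2.2.2]

cons(cons(cons(0, b), cons(a, 0)), cons(cons(0, 0), cons(a, b)))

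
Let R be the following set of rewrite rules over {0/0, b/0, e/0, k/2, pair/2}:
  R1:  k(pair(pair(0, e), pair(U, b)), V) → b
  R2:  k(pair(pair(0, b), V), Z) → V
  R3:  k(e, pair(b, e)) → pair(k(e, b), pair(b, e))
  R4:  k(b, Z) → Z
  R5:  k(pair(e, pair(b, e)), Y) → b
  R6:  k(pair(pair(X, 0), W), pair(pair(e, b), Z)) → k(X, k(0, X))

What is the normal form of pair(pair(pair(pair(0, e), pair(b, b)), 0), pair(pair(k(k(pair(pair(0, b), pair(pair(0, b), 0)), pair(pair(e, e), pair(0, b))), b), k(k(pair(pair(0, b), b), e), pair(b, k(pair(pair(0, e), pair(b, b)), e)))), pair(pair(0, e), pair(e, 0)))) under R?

pair(pair(pair(pair(0, e), pair(b, b)), 0), pair(pair(0, pair(b, b)), pair(pair(0, e), pair(e, 0))))

1. pair(pair(pair(pair(0, e), pair(b, b)), 0), pair(pair(k(k(pair(pair(0, b), pair(pair(0, b), 0)), pair(pair(e, e), pair(0, b))), b), k(k(pair(pair(0, b), b), e), pair(b, k(pair(pair(0, e), pair(b, b)), e)))), pair(pair(0, e), pair(e, 0))))  →  pair(pair(pair(pair(0, e), pair(b, b)), 0), pair(pair(k(pair(pair(0, b), 0), b), k(k(pair(pair(0, b), b), e), pair(b, k(pair(pair(0, e), pair(b, b)), e)))), pair(pair(0, e), pair(e, 0))))   [R2 at 2.1.1.1]
2. pair(pair(pair(pair(0, e), pair(b, b)), 0), pair(pair(k(pair(pair(0, b), 0), b), k(k(pair(pair(0, b), b), e), pair(b, k(pair(pair(0, e), pair(b, b)), e)))), pair(pair(0, e), pair(e, 0))))  →  pair(pair(pair(pair(0, e), pair(b, b)), 0), pair(pair(0, k(k(pair(pair(0, b), b), e), pair(b, k(pair(pair(0, e), pair(b, b)), e)))), pair(pair(0, e), pair(e, 0))))   [R2 at 2.1.1]
3. pair(pair(pair(pair(0, e), pair(b, b)), 0), pair(pair(0, k(k(pair(pair(0, b), b), e), pair(b, k(pair(pair(0, e), pair(b, b)), e)))), pair(pair(0, e), pair(e, 0))))  →  pair(pair(pair(pair(0, e), pair(b, b)), 0), pair(pair(0, k(b, pair(b, k(pair(pair(0, e), pair(b, b)), e)))), pair(pair(0, e), pair(e, 0))))   [R2 at 2.1.2.1]
4. pair(pair(pair(pair(0, e), pair(b, b)), 0), pair(pair(0, k(b, pair(b, k(pair(pair(0, e), pair(b, b)), e)))), pair(pair(0, e), pair(e, 0))))  →  pair(pair(pair(pair(0, e), pair(b, b)), 0), pair(pair(0, pair(b, k(pair(pair(0, e), pair(b, b)), e))), pair(pair(0, e), pair(e, 0))))   [R4 at 2.1.2]
5. pair(pair(pair(pair(0, e), pair(b, b)), 0), pair(pair(0, pair(b, k(pair(pair(0, e), pair(b, b)), e))), pair(pair(0, e), pair(e, 0))))  →  pair(pair(pair(pair(0, e), pair(b, b)), 0), pair(pair(0, pair(b, b)), pair(pair(0, e), pair(e, 0))))   [R1 at 2.1.2.2]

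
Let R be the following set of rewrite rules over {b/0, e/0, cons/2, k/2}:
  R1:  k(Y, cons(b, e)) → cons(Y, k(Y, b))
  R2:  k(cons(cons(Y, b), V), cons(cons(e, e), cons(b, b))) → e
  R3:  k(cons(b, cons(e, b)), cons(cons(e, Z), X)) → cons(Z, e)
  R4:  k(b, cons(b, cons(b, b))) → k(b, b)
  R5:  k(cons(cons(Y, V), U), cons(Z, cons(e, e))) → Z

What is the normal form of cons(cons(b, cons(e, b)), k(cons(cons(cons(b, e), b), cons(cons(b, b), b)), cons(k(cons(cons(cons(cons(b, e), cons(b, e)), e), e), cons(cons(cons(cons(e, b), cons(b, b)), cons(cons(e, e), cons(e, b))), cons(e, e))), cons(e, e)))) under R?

1. cons(cons(b, cons(e, b)), k(cons(cons(cons(b, e), b), cons(cons(b, b), b)), cons(k(cons(cons(cons(cons(b, e), cons(b, e)), e), e), cons(cons(cons(cons(e, b), cons(b, b)), cons(cons(e, e), cons(e, b))), cons(e, e))), cons(e, e))))  →  cons(cons(b, cons(e, b)), k(cons(cons(cons(cons(b, e), cons(b, e)), e), e), cons(cons(cons(cons(e, b), cons(b, b)), cons(cons(e, e), cons(e, b))), cons(e, e))))   [R5 at 2]
2. cons(cons(b, cons(e, b)), k(cons(cons(cons(cons(b, e), cons(b, e)), e), e), cons(cons(cons(cons(e, b), cons(b, b)), cons(cons(e, e), cons(e, b))), cons(e, e))))  →  cons(cons(b, cons(e, b)), cons(cons(cons(e, b), cons(b, b)), cons(cons(e, e), cons(e, b))))   [R5 at 2]

cons(cons(b, cons(e, b)), cons(cons(cons(e, b), cons(b, b)), cons(cons(e, e), cons(e, b))))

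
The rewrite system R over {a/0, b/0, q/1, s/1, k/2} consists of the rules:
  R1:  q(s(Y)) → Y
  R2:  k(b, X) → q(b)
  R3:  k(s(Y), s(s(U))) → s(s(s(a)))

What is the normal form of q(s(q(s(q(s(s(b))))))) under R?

1. q(s(q(s(q(s(s(b)))))))  →  q(s(q(s(s(b)))))   [R1 at ε]
2. q(s(q(s(s(b)))))  →  q(s(s(b)))   [R1 at ε]
3. q(s(s(b)))  →  s(b)   [R1 at ε]

s(b)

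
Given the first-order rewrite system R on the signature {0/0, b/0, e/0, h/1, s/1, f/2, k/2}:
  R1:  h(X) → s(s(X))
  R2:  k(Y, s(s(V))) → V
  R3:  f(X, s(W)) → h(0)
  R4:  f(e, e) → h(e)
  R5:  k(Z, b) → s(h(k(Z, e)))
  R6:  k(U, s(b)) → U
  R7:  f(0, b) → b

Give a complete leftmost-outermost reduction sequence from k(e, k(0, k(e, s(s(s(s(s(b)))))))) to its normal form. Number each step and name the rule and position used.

1. k(e, k(0, k(e, s(s(s(s(s(b))))))))  →  k(e, k(0, s(s(s(b)))))   [R2 at 2.2]
2. k(e, k(0, s(s(s(b)))))  →  k(e, s(b))   [R2 at 2]
3. k(e, s(b))  →  e   [R6 at ε]

e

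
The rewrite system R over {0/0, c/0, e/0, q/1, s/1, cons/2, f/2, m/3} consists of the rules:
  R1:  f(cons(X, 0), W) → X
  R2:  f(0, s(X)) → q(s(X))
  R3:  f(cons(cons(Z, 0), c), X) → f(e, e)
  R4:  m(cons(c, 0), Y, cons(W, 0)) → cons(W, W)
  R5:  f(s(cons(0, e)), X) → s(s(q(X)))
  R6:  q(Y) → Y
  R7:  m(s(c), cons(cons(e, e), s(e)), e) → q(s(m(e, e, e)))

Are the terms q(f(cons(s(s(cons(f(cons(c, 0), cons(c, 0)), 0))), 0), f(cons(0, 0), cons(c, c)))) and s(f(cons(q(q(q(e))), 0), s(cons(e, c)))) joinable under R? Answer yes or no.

Reduce t₁ = q(f(cons(s(s(cons(f(cons(c, 0), cons(c, 0)), 0))), 0), f(cons(0, 0), cons(c, c)))):
1. q(f(cons(s(s(cons(f(cons(c, 0), cons(c, 0)), 0))), 0), f(cons(0, 0), cons(c, c))))  →  f(cons(s(s(cons(f(cons(c, 0), cons(c, 0)), 0))), 0), f(cons(0, 0), cons(c, c)))   [R6 at ε]
2. f(cons(s(s(cons(f(cons(c, 0), cons(c, 0)), 0))), 0), f(cons(0, 0), cons(c, c)))  →  s(s(cons(f(cons(c, 0), cons(c, 0)), 0)))   [R1 at ε]
3. s(s(cons(f(cons(c, 0), cons(c, 0)), 0)))  →  s(s(cons(c, 0)))   [R1 at 1.1.1]

Reduce t₂ = s(f(cons(q(q(q(e))), 0), s(cons(e, c)))):
1. s(f(cons(q(q(q(e))), 0), s(cons(e, c))))  →  s(q(q(q(e))))   [R1 at 1]
2. s(q(q(q(e))))  →  s(q(q(e)))   [R6 at 1]
3. s(q(q(e)))  →  s(q(e))   [R6 at 1]
4. s(q(e))  →  s(e)   [R6 at 1]

no — NF(t₁) = s(s(cons(c, 0))), NF(t₂) = s(e)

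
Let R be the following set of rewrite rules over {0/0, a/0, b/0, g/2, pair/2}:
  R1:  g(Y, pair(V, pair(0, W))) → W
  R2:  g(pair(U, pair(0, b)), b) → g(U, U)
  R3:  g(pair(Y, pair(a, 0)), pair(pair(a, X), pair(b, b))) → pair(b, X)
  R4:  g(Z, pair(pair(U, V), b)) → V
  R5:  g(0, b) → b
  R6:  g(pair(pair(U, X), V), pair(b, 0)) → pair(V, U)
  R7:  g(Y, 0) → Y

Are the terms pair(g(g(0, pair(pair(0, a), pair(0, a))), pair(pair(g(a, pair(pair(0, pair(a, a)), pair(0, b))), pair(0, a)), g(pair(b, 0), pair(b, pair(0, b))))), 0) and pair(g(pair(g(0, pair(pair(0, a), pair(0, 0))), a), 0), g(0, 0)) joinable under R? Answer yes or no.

yes — NF(t₁) = pair(pair(0, a), 0), NF(t₂) = pair(pair(0, a), 0)

Reduce t₁ = pair(g(g(0, pair(pair(0, a), pair(0, a))), pair(pair(g(a, pair(pair(0, pair(a, a)), pair(0, b))), pair(0, a)), g(pair(b, 0), pair(b, pair(0, b))))), 0):
1. pair(g(g(0, pair(pair(0, a), pair(0, a))), pair(pair(g(a, pair(pair(0, pair(a, a)), pair(0, b))), pair(0, a)), g(pair(b, 0), pair(b, pair(0, b))))), 0)  →  pair(g(a, pair(pair(g(a, pair(pair(0, pair(a, a)), pair(0, b))), pair(0, a)), g(pair(b, 0), pair(b, pair(0, b))))), 0)   [R1 at 1.1]
2. pair(g(a, pair(pair(g(a, pair(pair(0, pair(a, a)), pair(0, b))), pair(0, a)), g(pair(b, 0), pair(b, pair(0, b))))), 0)  →  pair(g(a, pair(pair(b, pair(0, a)), g(pair(b, 0), pair(b, pair(0, b))))), 0)   [R1 at 1.2.1.1]
3. pair(g(a, pair(pair(b, pair(0, a)), g(pair(b, 0), pair(b, pair(0, b))))), 0)  →  pair(g(a, pair(pair(b, pair(0, a)), b)), 0)   [R1 at 1.2.2]
4. pair(g(a, pair(pair(b, pair(0, a)), b)), 0)  →  pair(pair(0, a), 0)   [R4 at 1]

Reduce t₂ = pair(g(pair(g(0, pair(pair(0, a), pair(0, 0))), a), 0), g(0, 0)):
1. pair(g(pair(g(0, pair(pair(0, a), pair(0, 0))), a), 0), g(0, 0))  →  pair(pair(g(0, pair(pair(0, a), pair(0, 0))), a), g(0, 0))   [R7 at 1]
2. pair(pair(g(0, pair(pair(0, a), pair(0, 0))), a), g(0, 0))  →  pair(pair(0, a), g(0, 0))   [R1 at 1.1]
3. pair(pair(0, a), g(0, 0))  →  pair(pair(0, a), 0)   [R7 at 2]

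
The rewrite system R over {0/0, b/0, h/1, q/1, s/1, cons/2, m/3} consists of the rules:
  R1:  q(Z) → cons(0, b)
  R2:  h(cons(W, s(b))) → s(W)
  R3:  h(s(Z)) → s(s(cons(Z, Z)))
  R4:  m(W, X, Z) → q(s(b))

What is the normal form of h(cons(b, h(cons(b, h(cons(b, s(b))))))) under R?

s(b)

1. h(cons(b, h(cons(b, h(cons(b, s(b)))))))  →  h(cons(b, h(cons(b, s(b)))))   [R2 at 1.2.1.2]
2. h(cons(b, h(cons(b, s(b)))))  →  h(cons(b, s(b)))   [R2 at 1.2]
3. h(cons(b, s(b)))  →  s(b)   [R2 at ε]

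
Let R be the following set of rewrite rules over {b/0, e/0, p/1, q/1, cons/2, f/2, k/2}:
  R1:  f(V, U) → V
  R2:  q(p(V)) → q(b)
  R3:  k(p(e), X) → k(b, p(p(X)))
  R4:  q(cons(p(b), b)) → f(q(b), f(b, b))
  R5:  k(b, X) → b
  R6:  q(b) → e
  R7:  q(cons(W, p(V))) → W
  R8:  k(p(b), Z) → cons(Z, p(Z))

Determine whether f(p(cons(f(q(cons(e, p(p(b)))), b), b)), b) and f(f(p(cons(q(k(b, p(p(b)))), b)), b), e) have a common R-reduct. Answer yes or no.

yes — NF(t₁) = p(cons(e, b)), NF(t₂) = p(cons(e, b))

Reduce t₁ = f(p(cons(f(q(cons(e, p(p(b)))), b), b)), b):
1. f(p(cons(f(q(cons(e, p(p(b)))), b), b)), b)  →  p(cons(f(q(cons(e, p(p(b)))), b), b))   [R1 at ε]
2. p(cons(f(q(cons(e, p(p(b)))), b), b))  →  p(cons(q(cons(e, p(p(b)))), b))   [R1 at 1.1]
3. p(cons(q(cons(e, p(p(b)))), b))  →  p(cons(e, b))   [R7 at 1.1]

Reduce t₂ = f(f(p(cons(q(k(b, p(p(b)))), b)), b), e):
1. f(f(p(cons(q(k(b, p(p(b)))), b)), b), e)  →  f(p(cons(q(k(b, p(p(b)))), b)), b)   [R1 at ε]
2. f(p(cons(q(k(b, p(p(b)))), b)), b)  →  p(cons(q(k(b, p(p(b)))), b))   [R1 at ε]
3. p(cons(q(k(b, p(p(b)))), b))  →  p(cons(q(b), b))   [R5 at 1.1.1]
4. p(cons(q(b), b))  →  p(cons(e, b))   [R6 at 1.1]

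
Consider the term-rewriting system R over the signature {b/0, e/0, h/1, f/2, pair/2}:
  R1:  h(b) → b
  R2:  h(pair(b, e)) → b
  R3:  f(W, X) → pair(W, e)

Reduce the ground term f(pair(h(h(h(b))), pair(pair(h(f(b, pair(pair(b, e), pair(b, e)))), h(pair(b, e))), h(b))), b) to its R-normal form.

1. f(pair(h(h(h(b))), pair(pair(h(f(b, pair(pair(b, e), pair(b, e)))), h(pair(b, e))), h(b))), b)  →  pair(pair(h(h(h(b))), pair(pair(h(f(b, pair(pair(b, e), pair(b, e)))), h(pair(b, e))), h(b))), e)   [R3 at ε]
2. pair(pair(h(h(h(b))), pair(pair(h(f(b, pair(pair(b, e), pair(b, e)))), h(pair(b, e))), h(b))), e)  →  pair(pair(h(h(b)), pair(pair(h(f(b, pair(pair(b, e), pair(b, e)))), h(pair(b, e))), h(b))), e)   [R1 at 1.1.1.1]
3. pair(pair(h(h(b)), pair(pair(h(f(b, pair(pair(b, e), pair(b, e)))), h(pair(b, e))), h(b))), e)  →  pair(pair(h(b), pair(pair(h(f(b, pair(pair(b, e), pair(b, e)))), h(pair(b, e))), h(b))), e)   [R1 at 1.1.1]
4. pair(pair(h(b), pair(pair(h(f(b, pair(pair(b, e), pair(b, e)))), h(pair(b, e))), h(b))), e)  →  pair(pair(b, pair(pair(h(f(b, pair(pair(b, e), pair(b, e)))), h(pair(b, e))), h(b))), e)   [R1 at 1.1]
5. pair(pair(b, pair(pair(h(f(b, pair(pair(b, e), pair(b, e)))), h(pair(b, e))), h(b))), e)  →  pair(pair(b, pair(pair(h(pair(b, e)), h(pair(b, e))), h(b))), e)   [R3 at 1.2.1.1.1]
6. pair(pair(b, pair(pair(h(pair(b, e)), h(pair(b, e))), h(b))), e)  →  pair(pair(b, pair(pair(b, h(pair(b, e))), h(b))), e)   [R2 at 1.2.1.1]
7. pair(pair(b, pair(pair(b, h(pair(b, e))), h(b))), e)  →  pair(pair(b, pair(pair(b, b), h(b))), e)   [R2 at 1.2.1.2]
8. pair(pair(b, pair(pair(b, b), h(b))), e)  →  pair(pair(b, pair(pair(b, b), b)), e)   [R1 at 1.2.2]

pair(pair(b, pair(pair(b, b), b)), e)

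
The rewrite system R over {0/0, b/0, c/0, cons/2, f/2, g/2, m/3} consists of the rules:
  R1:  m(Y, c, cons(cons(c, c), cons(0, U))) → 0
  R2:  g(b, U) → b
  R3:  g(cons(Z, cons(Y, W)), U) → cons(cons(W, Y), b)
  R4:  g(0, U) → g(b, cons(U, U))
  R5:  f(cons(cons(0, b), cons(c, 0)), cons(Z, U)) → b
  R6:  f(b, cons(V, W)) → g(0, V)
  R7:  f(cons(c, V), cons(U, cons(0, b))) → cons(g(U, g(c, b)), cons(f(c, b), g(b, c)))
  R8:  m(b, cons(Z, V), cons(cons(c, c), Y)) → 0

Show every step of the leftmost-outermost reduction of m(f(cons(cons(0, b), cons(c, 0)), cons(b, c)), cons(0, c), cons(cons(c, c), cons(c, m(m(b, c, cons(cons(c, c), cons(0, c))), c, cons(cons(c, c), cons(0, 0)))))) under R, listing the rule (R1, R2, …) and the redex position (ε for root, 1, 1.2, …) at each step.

0

1. m(f(cons(cons(0, b), cons(c, 0)), cons(b, c)), cons(0, c), cons(cons(c, c), cons(c, m(m(b, c, cons(cons(c, c), cons(0, c))), c, cons(cons(c, c), cons(0, 0))))))  →  m(b, cons(0, c), cons(cons(c, c), cons(c, m(m(b, c, cons(cons(c, c), cons(0, c))), c, cons(cons(c, c), cons(0, 0))))))   [R5 at 1]
2. m(b, cons(0, c), cons(cons(c, c), cons(c, m(m(b, c, cons(cons(c, c), cons(0, c))), c, cons(cons(c, c), cons(0, 0))))))  →  0   [R8 at ε]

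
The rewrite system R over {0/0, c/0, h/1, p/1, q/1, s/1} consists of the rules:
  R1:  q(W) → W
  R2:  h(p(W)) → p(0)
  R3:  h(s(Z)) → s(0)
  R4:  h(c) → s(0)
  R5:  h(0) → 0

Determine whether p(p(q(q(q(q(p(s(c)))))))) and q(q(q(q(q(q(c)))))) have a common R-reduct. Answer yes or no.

no — NF(t₁) = p(p(p(s(c)))), NF(t₂) = c

Reduce t₁ = p(p(q(q(q(q(p(s(c)))))))):
1. p(p(q(q(q(q(p(s(c))))))))  →  p(p(q(q(q(p(s(c)))))))   [R1 at 1.1]
2. p(p(q(q(q(p(s(c)))))))  →  p(p(q(q(p(s(c))))))   [R1 at 1.1]
3. p(p(q(q(p(s(c))))))  →  p(p(q(p(s(c)))))   [R1 at 1.1]
4. p(p(q(p(s(c)))))  →  p(p(p(s(c))))   [R1 at 1.1]

Reduce t₂ = q(q(q(q(q(q(c)))))):
1. q(q(q(q(q(q(c))))))  →  q(q(q(q(q(c)))))   [R1 at ε]
2. q(q(q(q(q(c)))))  →  q(q(q(q(c))))   [R1 at ε]
3. q(q(q(q(c))))  →  q(q(q(c)))   [R1 at ε]
4. q(q(q(c)))  →  q(q(c))   [R1 at ε]
5. q(q(c))  →  q(c)   [R1 at ε]
6. q(c)  →  c   [R1 at ε]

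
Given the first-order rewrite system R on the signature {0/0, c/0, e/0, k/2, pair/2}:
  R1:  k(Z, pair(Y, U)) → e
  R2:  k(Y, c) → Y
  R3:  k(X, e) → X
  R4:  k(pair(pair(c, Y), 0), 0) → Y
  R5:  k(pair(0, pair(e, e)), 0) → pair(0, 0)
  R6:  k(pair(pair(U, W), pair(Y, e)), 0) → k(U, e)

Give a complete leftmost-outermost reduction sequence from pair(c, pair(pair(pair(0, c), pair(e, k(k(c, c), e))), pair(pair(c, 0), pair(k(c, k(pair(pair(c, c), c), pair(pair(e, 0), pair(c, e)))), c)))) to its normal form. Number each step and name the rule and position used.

1. pair(c, pair(pair(pair(0, c), pair(e, k(k(c, c), e))), pair(pair(c, 0), pair(k(c, k(pair(pair(c, c), c), pair(pair(e, 0), pair(c, e)))), c))))  →  pair(c, pair(pair(pair(0, c), pair(e, k(c, c))), pair(pair(c, 0), pair(k(c, k(pair(pair(c, c), c), pair(pair(e, 0), pair(c, e)))), c))))   [R3 at 2.1.2.2]
2. pair(c, pair(pair(pair(0, c), pair(e, k(c, c))), pair(pair(c, 0), pair(k(c, k(pair(pair(c, c), c), pair(pair(e, 0), pair(c, e)))), c))))  →  pair(c, pair(pair(pair(0, c), pair(e, c)), pair(pair(c, 0), pair(k(c, k(pair(pair(c, c), c), pair(pair(e, 0), pair(c, e)))), c))))   [R2 at 2.1.2.2]
3. pair(c, pair(pair(pair(0, c), pair(e, c)), pair(pair(c, 0), pair(k(c, k(pair(pair(c, c), c), pair(pair(e, 0), pair(c, e)))), c))))  →  pair(c, pair(pair(pair(0, c), pair(e, c)), pair(pair(c, 0), pair(k(c, e), c))))   [R1 at 2.2.2.1.2]
4. pair(c, pair(pair(pair(0, c), pair(e, c)), pair(pair(c, 0), pair(k(c, e), c))))  →  pair(c, pair(pair(pair(0, c), pair(e, c)), pair(pair(c, 0), pair(c, c))))   [R3 at 2.2.2.1]

pair(c, pair(pair(pair(0, c), pair(e, c)), pair(pair(c, 0), pair(c, c))))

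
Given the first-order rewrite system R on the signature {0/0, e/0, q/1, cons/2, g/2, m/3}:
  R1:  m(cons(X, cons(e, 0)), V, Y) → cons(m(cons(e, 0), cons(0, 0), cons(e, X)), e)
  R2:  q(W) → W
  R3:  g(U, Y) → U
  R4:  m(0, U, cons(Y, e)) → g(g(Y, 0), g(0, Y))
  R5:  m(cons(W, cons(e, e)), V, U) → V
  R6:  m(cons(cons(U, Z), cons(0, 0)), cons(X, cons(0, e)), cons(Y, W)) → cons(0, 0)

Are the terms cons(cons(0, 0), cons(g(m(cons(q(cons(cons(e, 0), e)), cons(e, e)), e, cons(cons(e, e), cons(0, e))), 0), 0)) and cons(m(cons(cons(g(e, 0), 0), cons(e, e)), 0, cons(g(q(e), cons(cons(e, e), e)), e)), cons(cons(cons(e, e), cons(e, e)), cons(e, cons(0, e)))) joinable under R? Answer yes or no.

no — NF(t₁) = cons(cons(0, 0), cons(e, 0)), NF(t₂) = cons(0, cons(cons(cons(e, e), cons(e, e)), cons(e, cons(0, e))))

Reduce t₁ = cons(cons(0, 0), cons(g(m(cons(q(cons(cons(e, 0), e)), cons(e, e)), e, cons(cons(e, e), cons(0, e))), 0), 0)):
1. cons(cons(0, 0), cons(g(m(cons(q(cons(cons(e, 0), e)), cons(e, e)), e, cons(cons(e, e), cons(0, e))), 0), 0))  →  cons(cons(0, 0), cons(m(cons(q(cons(cons(e, 0), e)), cons(e, e)), e, cons(cons(e, e), cons(0, e))), 0))   [R3 at 2.1]
2. cons(cons(0, 0), cons(m(cons(q(cons(cons(e, 0), e)), cons(e, e)), e, cons(cons(e, e), cons(0, e))), 0))  →  cons(cons(0, 0), cons(e, 0))   [R5 at 2.1]

Reduce t₂ = cons(m(cons(cons(g(e, 0), 0), cons(e, e)), 0, cons(g(q(e), cons(cons(e, e), e)), e)), cons(cons(cons(e, e), cons(e, e)), cons(e, cons(0, e)))):
1. cons(m(cons(cons(g(e, 0), 0), cons(e, e)), 0, cons(g(q(e), cons(cons(e, e), e)), e)), cons(cons(cons(e, e), cons(e, e)), cons(e, cons(0, e))))  →  cons(0, cons(cons(cons(e, e), cons(e, e)), cons(e, cons(0, e))))   [R5 at 1]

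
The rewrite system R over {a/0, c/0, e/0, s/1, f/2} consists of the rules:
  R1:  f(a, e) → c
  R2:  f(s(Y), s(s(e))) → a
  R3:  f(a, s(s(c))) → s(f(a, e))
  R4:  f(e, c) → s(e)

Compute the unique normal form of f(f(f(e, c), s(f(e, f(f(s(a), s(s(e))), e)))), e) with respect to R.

c

1. f(f(f(e, c), s(f(e, f(f(s(a), s(s(e))), e)))), e)  →  f(f(s(e), s(f(e, f(f(s(a), s(s(e))), e)))), e)   [R4 at 1.1]
2. f(f(s(e), s(f(e, f(f(s(a), s(s(e))), e)))), e)  →  f(f(s(e), s(f(e, f(a, e)))), e)   [R2 at 1.2.1.2.1]
3. f(f(s(e), s(f(e, f(a, e)))), e)  →  f(f(s(e), s(f(e, c))), e)   [R1 at 1.2.1.2]
4. f(f(s(e), s(f(e, c))), e)  →  f(f(s(e), s(s(e))), e)   [R4 at 1.2.1]
5. f(f(s(e), s(s(e))), e)  →  f(a, e)   [R2 at 1]
6. f(a, e)  →  c   [R1 at ε]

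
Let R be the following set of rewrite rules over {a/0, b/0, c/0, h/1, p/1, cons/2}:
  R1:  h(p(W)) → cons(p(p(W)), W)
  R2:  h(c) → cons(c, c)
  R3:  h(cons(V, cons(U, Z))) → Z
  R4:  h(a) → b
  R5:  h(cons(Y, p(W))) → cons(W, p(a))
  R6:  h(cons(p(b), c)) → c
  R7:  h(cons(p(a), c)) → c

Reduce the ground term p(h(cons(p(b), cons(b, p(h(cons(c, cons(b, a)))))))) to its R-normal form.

p(p(a))

1. p(h(cons(p(b), cons(b, p(h(cons(c, cons(b, a))))))))  →  p(p(h(cons(c, cons(b, a)))))   [R3 at 1]
2. p(p(h(cons(c, cons(b, a)))))  →  p(p(a))   [R3 at 1.1]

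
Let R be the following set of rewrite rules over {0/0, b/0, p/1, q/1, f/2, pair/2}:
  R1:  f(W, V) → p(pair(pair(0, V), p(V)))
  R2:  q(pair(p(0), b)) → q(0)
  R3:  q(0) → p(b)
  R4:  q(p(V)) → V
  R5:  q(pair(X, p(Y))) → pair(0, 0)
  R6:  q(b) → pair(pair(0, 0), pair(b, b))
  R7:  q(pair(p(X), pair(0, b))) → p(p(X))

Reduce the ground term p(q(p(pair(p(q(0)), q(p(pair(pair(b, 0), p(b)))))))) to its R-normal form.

1. p(q(p(pair(p(q(0)), q(p(pair(pair(b, 0), p(b))))))))  →  p(pair(p(q(0)), q(p(pair(pair(b, 0), p(b))))))   [R4 at 1]
2. p(pair(p(q(0)), q(p(pair(pair(b, 0), p(b))))))  →  p(pair(p(p(b)), q(p(pair(pair(b, 0), p(b))))))   [R3 at 1.1.1]
3. p(pair(p(p(b)), q(p(pair(pair(b, 0), p(b))))))  →  p(pair(p(p(b)), pair(pair(b, 0), p(b))))   [R4 at 1.2]

p(pair(p(p(b)), pair(pair(b, 0), p(b))))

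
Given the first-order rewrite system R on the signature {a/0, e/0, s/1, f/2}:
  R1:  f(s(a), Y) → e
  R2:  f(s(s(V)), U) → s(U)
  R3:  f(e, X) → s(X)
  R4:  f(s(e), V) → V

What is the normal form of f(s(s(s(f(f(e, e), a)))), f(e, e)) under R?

s(s(e))

1. f(s(s(s(f(f(e, e), a)))), f(e, e))  →  s(f(e, e))   [R2 at ε]
2. s(f(e, e))  →  s(s(e))   [R3 at 1]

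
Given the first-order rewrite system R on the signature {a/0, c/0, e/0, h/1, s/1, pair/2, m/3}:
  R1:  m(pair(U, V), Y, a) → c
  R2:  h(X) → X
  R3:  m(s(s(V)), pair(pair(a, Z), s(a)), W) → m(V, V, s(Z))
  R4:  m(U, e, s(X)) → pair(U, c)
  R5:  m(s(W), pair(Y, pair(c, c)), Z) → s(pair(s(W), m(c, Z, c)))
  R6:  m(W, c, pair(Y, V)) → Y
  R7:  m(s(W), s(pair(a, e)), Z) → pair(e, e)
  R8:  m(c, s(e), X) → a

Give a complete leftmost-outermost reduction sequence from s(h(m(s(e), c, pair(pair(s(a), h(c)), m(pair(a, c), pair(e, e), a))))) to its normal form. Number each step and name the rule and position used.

1. s(h(m(s(e), c, pair(pair(s(a), h(c)), m(pair(a, c), pair(e, e), a)))))  →  s(m(s(e), c, pair(pair(s(a), h(c)), m(pair(a, c), pair(e, e), a))))   [R2 at 1]
2. s(m(s(e), c, pair(pair(s(a), h(c)), m(pair(a, c), pair(e, e), a))))  →  s(pair(s(a), h(c)))   [R6 at 1]
3. s(pair(s(a), h(c)))  →  s(pair(s(a), c))   [R2 at 1.2]

s(pair(s(a), c))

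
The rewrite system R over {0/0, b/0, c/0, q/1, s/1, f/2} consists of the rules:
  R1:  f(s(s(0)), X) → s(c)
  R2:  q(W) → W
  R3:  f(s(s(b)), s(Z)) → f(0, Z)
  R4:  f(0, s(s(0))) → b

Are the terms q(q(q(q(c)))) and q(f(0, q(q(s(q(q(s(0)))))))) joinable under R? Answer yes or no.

Reduce t₁ = q(q(q(q(c)))):
1. q(q(q(q(c))))  →  q(q(q(c)))   [R2 at ε]
2. q(q(q(c)))  →  q(q(c))   [R2 at ε]
3. q(q(c))  →  q(c)   [R2 at ε]
4. q(c)  →  c   [R2 at ε]

Reduce t₂ = q(f(0, q(q(s(q(q(s(0)))))))):
1. q(f(0, q(q(s(q(q(s(0))))))))  →  f(0, q(q(s(q(q(s(0)))))))   [R2 at ε]
2. f(0, q(q(s(q(q(s(0)))))))  →  f(0, q(s(q(q(s(0))))))   [R2 at 2]
3. f(0, q(s(q(q(s(0))))))  →  f(0, s(q(q(s(0)))))   [R2 at 2]
4. f(0, s(q(q(s(0)))))  →  f(0, s(q(s(0))))   [R2 at 2.1]
5. f(0, s(q(s(0))))  →  f(0, s(s(0)))   [R2 at 2.1]
6. f(0, s(s(0)))  →  b   [R4 at ε]

no — NF(t₁) = c, NF(t₂) = b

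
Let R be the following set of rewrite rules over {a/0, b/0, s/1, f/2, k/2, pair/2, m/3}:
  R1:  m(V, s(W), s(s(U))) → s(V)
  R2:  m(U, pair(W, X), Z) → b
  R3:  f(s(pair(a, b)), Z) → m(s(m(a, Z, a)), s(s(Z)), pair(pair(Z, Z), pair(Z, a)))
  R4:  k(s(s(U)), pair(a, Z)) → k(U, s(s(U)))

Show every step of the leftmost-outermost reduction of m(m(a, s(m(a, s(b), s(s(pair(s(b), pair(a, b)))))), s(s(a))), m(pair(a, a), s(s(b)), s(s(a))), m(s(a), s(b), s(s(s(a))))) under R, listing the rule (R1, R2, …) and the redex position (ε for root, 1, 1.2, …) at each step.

1. m(m(a, s(m(a, s(b), s(s(pair(s(b), pair(a, b)))))), s(s(a))), m(pair(a, a), s(s(b)), s(s(a))), m(s(a), s(b), s(s(s(a)))))  →  m(s(a), m(pair(a, a), s(s(b)), s(s(a))), m(s(a), s(b), s(s(s(a)))))   [R1 at 1]
2. m(s(a), m(pair(a, a), s(s(b)), s(s(a))), m(s(a), s(b), s(s(s(a)))))  →  m(s(a), s(pair(a, a)), m(s(a), s(b), s(s(s(a)))))   [R1 at 2]
3. m(s(a), s(pair(a, a)), m(s(a), s(b), s(s(s(a)))))  →  m(s(a), s(pair(a, a)), s(s(a)))   [R1 at 3]
4. m(s(a), s(pair(a, a)), s(s(a)))  →  s(s(a))   [R1 at ε]

s(s(a))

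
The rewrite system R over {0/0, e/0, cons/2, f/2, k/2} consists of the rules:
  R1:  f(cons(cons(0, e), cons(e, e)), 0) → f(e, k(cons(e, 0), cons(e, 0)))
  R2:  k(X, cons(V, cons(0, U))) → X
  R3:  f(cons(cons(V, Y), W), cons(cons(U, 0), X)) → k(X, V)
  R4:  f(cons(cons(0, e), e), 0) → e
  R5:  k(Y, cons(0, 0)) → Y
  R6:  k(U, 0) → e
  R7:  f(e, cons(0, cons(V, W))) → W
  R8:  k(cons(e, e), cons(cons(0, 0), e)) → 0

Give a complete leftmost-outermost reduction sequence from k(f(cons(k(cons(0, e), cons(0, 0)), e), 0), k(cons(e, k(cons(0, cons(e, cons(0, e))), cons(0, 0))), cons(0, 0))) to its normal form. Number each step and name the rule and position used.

e

1. k(f(cons(k(cons(0, e), cons(0, 0)), e), 0), k(cons(e, k(cons(0, cons(e, cons(0, e))), cons(0, 0))), cons(0, 0)))  →  k(f(cons(cons(0, e), e), 0), k(cons(e, k(cons(0, cons(e, cons(0, e))), cons(0, 0))), cons(0, 0)))   [R5 at 1.1.1]
2. k(f(cons(cons(0, e), e), 0), k(cons(e, k(cons(0, cons(e, cons(0, e))), cons(0, 0))), cons(0, 0)))  →  k(e, k(cons(e, k(cons(0, cons(e, cons(0, e))), cons(0, 0))), cons(0, 0)))   [R4 at 1]
3. k(e, k(cons(e, k(cons(0, cons(e, cons(0, e))), cons(0, 0))), cons(0, 0)))  →  k(e, cons(e, k(cons(0, cons(e, cons(0, e))), cons(0, 0))))   [R5 at 2]
4. k(e, cons(e, k(cons(0, cons(e, cons(0, e))), cons(0, 0))))  →  k(e, cons(e, cons(0, cons(e, cons(0, e)))))   [R5 at 2.2]
5. k(e, cons(e, cons(0, cons(e, cons(0, e)))))  →  e   [R2 at ε]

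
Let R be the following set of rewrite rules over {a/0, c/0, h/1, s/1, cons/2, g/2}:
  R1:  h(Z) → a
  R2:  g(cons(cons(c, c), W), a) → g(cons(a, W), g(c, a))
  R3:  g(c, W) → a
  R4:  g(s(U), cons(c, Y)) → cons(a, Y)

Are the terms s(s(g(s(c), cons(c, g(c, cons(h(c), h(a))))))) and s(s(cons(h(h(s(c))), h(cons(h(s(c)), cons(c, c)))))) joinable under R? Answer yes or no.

yes — NF(t₁) = s(s(cons(a, a))), NF(t₂) = s(s(cons(a, a)))

Reduce t₁ = s(s(g(s(c), cons(c, g(c, cons(h(c), h(a))))))):
1. s(s(g(s(c), cons(c, g(c, cons(h(c), h(a)))))))  →  s(s(cons(a, g(c, cons(h(c), h(a))))))   [R4 at 1.1]
2. s(s(cons(a, g(c, cons(h(c), h(a))))))  →  s(s(cons(a, a)))   [R3 at 1.1.2]

Reduce t₂ = s(s(cons(h(h(s(c))), h(cons(h(s(c)), cons(c, c)))))):
1. s(s(cons(h(h(s(c))), h(cons(h(s(c)), cons(c, c))))))  →  s(s(cons(a, h(cons(h(s(c)), cons(c, c))))))   [R1 at 1.1.1]
2. s(s(cons(a, h(cons(h(s(c)), cons(c, c))))))  →  s(s(cons(a, a)))   [R1 at 1.1.2]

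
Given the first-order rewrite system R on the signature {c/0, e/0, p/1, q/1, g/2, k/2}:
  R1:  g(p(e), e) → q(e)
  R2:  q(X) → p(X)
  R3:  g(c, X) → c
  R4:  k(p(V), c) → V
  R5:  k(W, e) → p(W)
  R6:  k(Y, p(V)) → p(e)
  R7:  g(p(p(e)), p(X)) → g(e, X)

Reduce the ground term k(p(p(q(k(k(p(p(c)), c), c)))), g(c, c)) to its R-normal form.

1. k(p(p(q(k(k(p(p(c)), c), c)))), g(c, c))  →  k(p(p(p(k(k(p(p(c)), c), c)))), g(c, c))   [R2 at 1.1.1]
2. k(p(p(p(k(k(p(p(c)), c), c)))), g(c, c))  →  k(p(p(p(k(p(c), c)))), g(c, c))   [R4 at 1.1.1.1.1]
3. k(p(p(p(k(p(c), c)))), g(c, c))  →  k(p(p(p(c))), g(c, c))   [R4 at 1.1.1.1]
4. k(p(p(p(c))), g(c, c))  →  k(p(p(p(c))), c)   [R3 at 2]
5. k(p(p(p(c))), c)  →  p(p(c))   [R4 at ε]

p(p(c))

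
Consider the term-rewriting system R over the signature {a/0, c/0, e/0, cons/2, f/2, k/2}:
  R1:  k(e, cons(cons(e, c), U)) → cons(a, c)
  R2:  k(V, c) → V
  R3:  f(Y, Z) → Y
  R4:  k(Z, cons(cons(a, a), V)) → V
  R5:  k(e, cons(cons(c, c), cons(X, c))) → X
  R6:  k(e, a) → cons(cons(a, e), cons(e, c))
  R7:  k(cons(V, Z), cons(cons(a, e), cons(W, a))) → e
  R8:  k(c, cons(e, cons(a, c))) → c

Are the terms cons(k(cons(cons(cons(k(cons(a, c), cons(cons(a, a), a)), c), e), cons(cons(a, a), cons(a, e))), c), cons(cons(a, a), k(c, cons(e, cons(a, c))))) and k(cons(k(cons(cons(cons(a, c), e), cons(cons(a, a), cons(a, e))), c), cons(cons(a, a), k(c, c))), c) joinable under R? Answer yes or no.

yes — NF(t₁) = cons(cons(cons(cons(a, c), e), cons(cons(a, a), cons(a, e))), cons(cons(a, a), c)), NF(t₂) = cons(cons(cons(cons(a, c), e), cons(cons(a, a), cons(a, e))), cons(cons(a, a), c))

Reduce t₁ = cons(k(cons(cons(cons(k(cons(a, c), cons(cons(a, a), a)), c), e), cons(cons(a, a), cons(a, e))), c), cons(cons(a, a), k(c, cons(e, cons(a, c))))):
1. cons(k(cons(cons(cons(k(cons(a, c), cons(cons(a, a), a)), c), e), cons(cons(a, a), cons(a, e))), c), cons(cons(a, a), k(c, cons(e, cons(a, c)))))  →  cons(cons(cons(cons(k(cons(a, c), cons(cons(a, a), a)), c), e), cons(cons(a, a), cons(a, e))), cons(cons(a, a), k(c, cons(e, cons(a, c)))))   [R2 at 1]
2. cons(cons(cons(cons(k(cons(a, c), cons(cons(a, a), a)), c), e), cons(cons(a, a), cons(a, e))), cons(cons(a, a), k(c, cons(e, cons(a, c)))))  →  cons(cons(cons(cons(a, c), e), cons(cons(a, a), cons(a, e))), cons(cons(a, a), k(c, cons(e, cons(a, c)))))   [R4 at 1.1.1.1]
3. cons(cons(cons(cons(a, c), e), cons(cons(a, a), cons(a, e))), cons(cons(a, a), k(c, cons(e, cons(a, c)))))  →  cons(cons(cons(cons(a, c), e), cons(cons(a, a), cons(a, e))), cons(cons(a, a), c))   [R8 at 2.2]

Reduce t₂ = k(cons(k(cons(cons(cons(a, c), e), cons(cons(a, a), cons(a, e))), c), cons(cons(a, a), k(c, c))), c):
1. k(cons(k(cons(cons(cons(a, c), e), cons(cons(a, a), cons(a, e))), c), cons(cons(a, a), k(c, c))), c)  →  cons(k(cons(cons(cons(a, c), e), cons(cons(a, a), cons(a, e))), c), cons(cons(a, a), k(c, c)))   [R2 at ε]
2. cons(k(cons(cons(cons(a, c), e), cons(cons(a, a), cons(a, e))), c), cons(cons(a, a), k(c, c)))  →  cons(cons(cons(cons(a, c), e), cons(cons(a, a), cons(a, e))), cons(cons(a, a), k(c, c)))   [R2 at 1]
3. cons(cons(cons(cons(a, c), e), cons(cons(a, a), cons(a, e))), cons(cons(a, a), k(c, c)))  →  cons(cons(cons(cons(a, c), e), cons(cons(a, a), cons(a, e))), cons(cons(a, a), c))   [R2 at 2.2]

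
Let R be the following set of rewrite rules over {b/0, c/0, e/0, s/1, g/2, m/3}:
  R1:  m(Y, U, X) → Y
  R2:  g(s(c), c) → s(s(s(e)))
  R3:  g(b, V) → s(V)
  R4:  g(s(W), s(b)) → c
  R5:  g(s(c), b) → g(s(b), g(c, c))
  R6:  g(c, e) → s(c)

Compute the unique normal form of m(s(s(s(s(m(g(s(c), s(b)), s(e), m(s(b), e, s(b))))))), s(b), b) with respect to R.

1. m(s(s(s(s(m(g(s(c), s(b)), s(e), m(s(b), e, s(b))))))), s(b), b)  →  s(s(s(s(m(g(s(c), s(b)), s(e), m(s(b), e, s(b)))))))   [R1 at ε]
2. s(s(s(s(m(g(s(c), s(b)), s(e), m(s(b), e, s(b)))))))  →  s(s(s(s(g(s(c), s(b))))))   [R1 at 1.1.1.1]
3. s(s(s(s(g(s(c), s(b))))))  →  s(s(s(s(c))))   [R4 at 1.1.1.1]

s(s(s(s(c))))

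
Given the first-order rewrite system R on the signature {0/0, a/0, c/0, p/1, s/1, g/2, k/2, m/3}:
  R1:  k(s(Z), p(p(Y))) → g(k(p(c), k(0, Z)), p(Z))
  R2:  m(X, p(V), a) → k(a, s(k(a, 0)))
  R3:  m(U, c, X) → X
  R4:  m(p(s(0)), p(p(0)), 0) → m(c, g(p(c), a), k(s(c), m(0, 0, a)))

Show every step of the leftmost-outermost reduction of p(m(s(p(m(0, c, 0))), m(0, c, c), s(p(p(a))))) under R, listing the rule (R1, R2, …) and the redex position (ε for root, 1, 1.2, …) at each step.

p(s(p(p(a))))

1. p(m(s(p(m(0, c, 0))), m(0, c, c), s(p(p(a)))))  →  p(m(s(p(0)), m(0, c, c), s(p(p(a)))))   [R3 at 1.1.1.1]
2. p(m(s(p(0)), m(0, c, c), s(p(p(a)))))  →  p(m(s(p(0)), c, s(p(p(a)))))   [R3 at 1.2]
3. p(m(s(p(0)), c, s(p(p(a)))))  →  p(s(p(p(a))))   [R3 at 1]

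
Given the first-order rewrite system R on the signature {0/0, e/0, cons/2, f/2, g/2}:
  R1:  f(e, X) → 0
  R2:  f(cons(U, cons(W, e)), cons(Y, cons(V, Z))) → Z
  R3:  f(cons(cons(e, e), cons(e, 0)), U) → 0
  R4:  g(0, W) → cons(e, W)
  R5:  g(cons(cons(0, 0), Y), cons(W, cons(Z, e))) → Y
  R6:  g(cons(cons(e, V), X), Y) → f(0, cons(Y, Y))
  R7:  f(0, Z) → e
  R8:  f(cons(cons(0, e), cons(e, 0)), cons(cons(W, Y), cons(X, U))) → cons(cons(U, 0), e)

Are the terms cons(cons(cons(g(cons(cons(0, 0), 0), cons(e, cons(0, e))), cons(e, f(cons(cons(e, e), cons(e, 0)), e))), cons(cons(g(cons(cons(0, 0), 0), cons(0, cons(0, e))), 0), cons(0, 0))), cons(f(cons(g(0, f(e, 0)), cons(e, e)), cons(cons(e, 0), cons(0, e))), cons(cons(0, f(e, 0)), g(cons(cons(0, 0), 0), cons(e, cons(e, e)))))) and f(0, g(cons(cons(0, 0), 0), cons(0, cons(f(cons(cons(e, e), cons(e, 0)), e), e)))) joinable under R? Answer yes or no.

no — NF(t₁) = cons(cons(cons(0, cons(e, 0)), cons(cons(0, 0), cons(0, 0))), cons(e, cons(cons(0, 0), 0))), NF(t₂) = e

Reduce t₁ = cons(cons(cons(g(cons(cons(0, 0), 0), cons(e, cons(0, e))), cons(e, f(cons(cons(e, e), cons(e, 0)), e))), cons(cons(g(cons(cons(0, 0), 0), cons(0, cons(0, e))), 0), cons(0, 0))), cons(f(cons(g(0, f(e, 0)), cons(e, e)), cons(cons(e, 0), cons(0, e))), cons(cons(0, f(e, 0)), g(cons(cons(0, 0), 0), cons(e, cons(e, e)))))):
1. cons(cons(cons(g(cons(cons(0, 0), 0), cons(e, cons(0, e))), cons(e, f(cons(cons(e, e), cons(e, 0)), e))), cons(cons(g(cons(cons(0, 0), 0), cons(0, cons(0, e))), 0), cons(0, 0))), cons(f(cons(g(0, f(e, 0)), cons(e, e)), cons(cons(e, 0), cons(0, e))), cons(cons(0, f(e, 0)), g(cons(cons(0, 0), 0), cons(e, cons(e, e))))))  →  cons(cons(cons(0, cons(e, f(cons(cons(e, e), cons(e, 0)), e))), cons(cons(g(cons(cons(0, 0), 0), cons(0, cons(0, e))), 0), cons(0, 0))), cons(f(cons(g(0, f(e, 0)), cons(e, e)), cons(cons(e, 0), cons(0, e))), cons(cons(0, f(e, 0)), g(cons(cons(0, 0), 0), cons(e, cons(e, e))))))   [R5 at 1.1.1]
2. cons(cons(cons(0, cons(e, f(cons(cons(e, e), cons(e, 0)), e))), cons(cons(g(cons(cons(0, 0), 0), cons(0, cons(0, e))), 0), cons(0, 0))), cons(f(cons(g(0, f(e, 0)), cons(e, e)), cons(cons(e, 0), cons(0, e))), cons(cons(0, f(e, 0)), g(cons(cons(0, 0), 0), cons(e, cons(e, e))))))  →  cons(cons(cons(0, cons(e, 0)), cons(cons(g(cons(cons(0, 0), 0), cons(0, cons(0, e))), 0), cons(0, 0))), cons(f(cons(g(0, f(e, 0)), cons(e, e)), cons(cons(e, 0), cons(0, e))), cons(cons(0, f(e, 0)), g(cons(cons(0, 0), 0), cons(e, cons(e, e))))))   [R3 at 1.1.2.2]
3. cons(cons(cons(0, cons(e, 0)), cons(cons(g(cons(cons(0, 0), 0), cons(0, cons(0, e))), 0), cons(0, 0))), cons(f(cons(g(0, f(e, 0)), cons(e, e)), cons(cons(e, 0), cons(0, e))), cons(cons(0, f(e, 0)), g(cons(cons(0, 0), 0), cons(e, cons(e, e))))))  →  cons(cons(cons(0, cons(e, 0)), cons(cons(0, 0), cons(0, 0))), cons(f(cons(g(0, f(e, 0)), cons(e, e)), cons(cons(e, 0), cons(0, e))), cons(cons(0, f(e, 0)), g(cons(cons(0, 0), 0), cons(e, cons(e, e))))))   [R5 at 1.2.1.1]
4. cons(cons(cons(0, cons(e, 0)), cons(cons(0, 0), cons(0, 0))), cons(f(cons(g(0, f(e, 0)), cons(e, e)), cons(cons(e, 0), cons(0, e))), cons(cons(0, f(e, 0)), g(cons(cons(0, 0), 0), cons(e, cons(e, e))))))  →  cons(cons(cons(0, cons(e, 0)), cons(cons(0, 0), cons(0, 0))), cons(e, cons(cons(0, f(e, 0)), g(cons(cons(0, 0), 0), cons(e, cons(e, e))))))   [R2 at 2.1]
5. cons(cons(cons(0, cons(e, 0)), cons(cons(0, 0), cons(0, 0))), cons(e, cons(cons(0, f(e, 0)), g(cons(cons(0, 0), 0), cons(e, cons(e, e))))))  →  cons(cons(cons(0, cons(e, 0)), cons(cons(0, 0), cons(0, 0))), cons(e, cons(cons(0, 0), g(cons(cons(0, 0), 0), cons(e, cons(e, e))))))   [R1 at 2.2.1.2]
6. cons(cons(cons(0, cons(e, 0)), cons(cons(0, 0), cons(0, 0))), cons(e, cons(cons(0, 0), g(cons(cons(0, 0), 0), cons(e, cons(e, e))))))  →  cons(cons(cons(0, cons(e, 0)), cons(cons(0, 0), cons(0, 0))), cons(e, cons(cons(0, 0), 0)))   [R5 at 2.2.2]

Reduce t₂ = f(0, g(cons(cons(0, 0), 0), cons(0, cons(f(cons(cons(e, e), cons(e, 0)), e), e)))):
1. f(0, g(cons(cons(0, 0), 0), cons(0, cons(f(cons(cons(e, e), cons(e, 0)), e), e))))  →  e   [R7 at ε]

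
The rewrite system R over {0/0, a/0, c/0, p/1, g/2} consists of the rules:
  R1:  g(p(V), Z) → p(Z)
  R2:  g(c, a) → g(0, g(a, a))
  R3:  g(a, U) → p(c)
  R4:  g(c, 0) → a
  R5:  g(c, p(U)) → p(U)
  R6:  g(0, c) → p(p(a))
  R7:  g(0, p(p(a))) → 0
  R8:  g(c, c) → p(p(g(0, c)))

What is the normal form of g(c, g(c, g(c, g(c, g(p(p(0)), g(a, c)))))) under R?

1. g(c, g(c, g(c, g(c, g(p(p(0)), g(a, c))))))  →  g(c, g(c, g(c, g(c, p(g(a, c))))))   [R1 at 2.2.2.2]
2. g(c, g(c, g(c, g(c, p(g(a, c))))))  →  g(c, g(c, g(c, p(g(a, c)))))   [R5 at 2.2.2]
3. g(c, g(c, g(c, p(g(a, c)))))  →  g(c, g(c, p(g(a, c))))   [R5 at 2.2]
4. g(c, g(c, p(g(a, c))))  →  g(c, p(g(a, c)))   [R5 at 2]
5. g(c, p(g(a, c)))  →  p(g(a, c))   [R5 at ε]
6. p(g(a, c))  →  p(p(c))   [R3 at 1]

p(p(c))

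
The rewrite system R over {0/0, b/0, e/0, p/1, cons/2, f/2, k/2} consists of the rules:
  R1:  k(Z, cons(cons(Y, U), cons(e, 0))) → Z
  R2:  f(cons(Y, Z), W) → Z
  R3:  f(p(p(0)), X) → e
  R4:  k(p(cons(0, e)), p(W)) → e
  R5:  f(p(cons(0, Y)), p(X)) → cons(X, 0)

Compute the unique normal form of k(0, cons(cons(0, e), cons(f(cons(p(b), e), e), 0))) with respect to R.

0

1. k(0, cons(cons(0, e), cons(f(cons(p(b), e), e), 0)))  →  k(0, cons(cons(0, e), cons(e, 0)))   [R2 at 2.2.1]
2. k(0, cons(cons(0, e), cons(e, 0)))  →  0   [R1 at ε]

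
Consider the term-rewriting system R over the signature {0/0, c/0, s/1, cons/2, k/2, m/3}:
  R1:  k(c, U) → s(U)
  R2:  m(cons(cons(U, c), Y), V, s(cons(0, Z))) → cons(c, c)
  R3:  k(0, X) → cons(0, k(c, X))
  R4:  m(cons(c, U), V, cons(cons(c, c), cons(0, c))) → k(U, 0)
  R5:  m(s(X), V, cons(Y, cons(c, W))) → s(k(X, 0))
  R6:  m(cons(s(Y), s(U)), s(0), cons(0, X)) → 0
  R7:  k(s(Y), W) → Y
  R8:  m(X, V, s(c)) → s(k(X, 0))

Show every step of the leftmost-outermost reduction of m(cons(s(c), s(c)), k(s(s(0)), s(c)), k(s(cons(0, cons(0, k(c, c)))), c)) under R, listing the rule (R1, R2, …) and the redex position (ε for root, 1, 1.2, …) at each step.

0

1. m(cons(s(c), s(c)), k(s(s(0)), s(c)), k(s(cons(0, cons(0, k(c, c)))), c))  →  m(cons(s(c), s(c)), s(0), k(s(cons(0, cons(0, k(c, c)))), c))   [R7 at 2]
2. m(cons(s(c), s(c)), s(0), k(s(cons(0, cons(0, k(c, c)))), c))  →  m(cons(s(c), s(c)), s(0), cons(0, cons(0, k(c, c))))   [R7 at 3]
3. m(cons(s(c), s(c)), s(0), cons(0, cons(0, k(c, c))))  →  0   [R6 at ε]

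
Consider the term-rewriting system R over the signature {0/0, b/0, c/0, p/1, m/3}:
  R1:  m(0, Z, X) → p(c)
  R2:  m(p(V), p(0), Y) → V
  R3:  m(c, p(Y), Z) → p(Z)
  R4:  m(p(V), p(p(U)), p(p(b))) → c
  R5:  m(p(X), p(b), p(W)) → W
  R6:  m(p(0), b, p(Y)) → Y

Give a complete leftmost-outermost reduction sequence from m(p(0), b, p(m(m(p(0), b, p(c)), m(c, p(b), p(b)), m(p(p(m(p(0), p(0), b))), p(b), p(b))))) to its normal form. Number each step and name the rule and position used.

p(b)

1. m(p(0), b, p(m(m(p(0), b, p(c)), m(c, p(b), p(b)), m(p(p(m(p(0), p(0), b))), p(b), p(b)))))  →  m(m(p(0), b, p(c)), m(c, p(b), p(b)), m(p(p(m(p(0), p(0), b))), p(b), p(b)))   [R6 at ε]
2. m(m(p(0), b, p(c)), m(c, p(b), p(b)), m(p(p(m(p(0), p(0), b))), p(b), p(b)))  →  m(c, m(c, p(b), p(b)), m(p(p(m(p(0), p(0), b))), p(b), p(b)))   [R6 at 1]
3. m(c, m(c, p(b), p(b)), m(p(p(m(p(0), p(0), b))), p(b), p(b)))  →  m(c, p(p(b)), m(p(p(m(p(0), p(0), b))), p(b), p(b)))   [R3 at 2]
4. m(c, p(p(b)), m(p(p(m(p(0), p(0), b))), p(b), p(b)))  →  p(m(p(p(m(p(0), p(0), b))), p(b), p(b)))   [R3 at ε]
5. p(m(p(p(m(p(0), p(0), b))), p(b), p(b)))  →  p(b)   [R5 at 1]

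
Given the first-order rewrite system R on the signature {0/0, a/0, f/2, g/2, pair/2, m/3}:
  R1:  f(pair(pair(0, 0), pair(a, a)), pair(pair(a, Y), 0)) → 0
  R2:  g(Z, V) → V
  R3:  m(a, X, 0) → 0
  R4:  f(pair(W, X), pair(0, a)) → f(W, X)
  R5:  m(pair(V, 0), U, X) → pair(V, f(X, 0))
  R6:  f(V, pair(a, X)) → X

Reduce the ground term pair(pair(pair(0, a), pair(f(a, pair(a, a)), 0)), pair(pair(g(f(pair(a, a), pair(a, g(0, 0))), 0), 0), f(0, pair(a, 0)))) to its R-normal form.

1. pair(pair(pair(0, a), pair(f(a, pair(a, a)), 0)), pair(pair(g(f(pair(a, a), pair(a, g(0, 0))), 0), 0), f(0, pair(a, 0))))  →  pair(pair(pair(0, a), pair(a, 0)), pair(pair(g(f(pair(a, a), pair(a, g(0, 0))), 0), 0), f(0, pair(a, 0))))   [R6 at 1.2.1]
2. pair(pair(pair(0, a), pair(a, 0)), pair(pair(g(f(pair(a, a), pair(a, g(0, 0))), 0), 0), f(0, pair(a, 0))))  →  pair(pair(pair(0, a), pair(a, 0)), pair(pair(0, 0), f(0, pair(a, 0))))   [R2 at 2.1.1]
3. pair(pair(pair(0, a), pair(a, 0)), pair(pair(0, 0), f(0, pair(a, 0))))  →  pair(pair(pair(0, a), pair(a, 0)), pair(pair(0, 0), 0))   [R6 at 2.2]

pair(pair(pair(0, a), pair(a, 0)), pair(pair(0, 0), 0))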